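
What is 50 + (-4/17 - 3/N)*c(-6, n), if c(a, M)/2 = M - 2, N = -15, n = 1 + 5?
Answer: 4226/85 ≈ 49.718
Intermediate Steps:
n = 6
c(a, M) = -4 + 2*M (c(a, M) = 2*(M - 2) = 2*(-2 + M) = -4 + 2*M)
50 + (-4/17 - 3/N)*c(-6, n) = 50 + (-4/17 - 3/(-15))*(-4 + 2*6) = 50 + (-4*1/17 - 3*(-1/15))*(-4 + 12) = 50 + (-4/17 + ⅕)*8 = 50 - 3/85*8 = 50 - 24/85 = 4226/85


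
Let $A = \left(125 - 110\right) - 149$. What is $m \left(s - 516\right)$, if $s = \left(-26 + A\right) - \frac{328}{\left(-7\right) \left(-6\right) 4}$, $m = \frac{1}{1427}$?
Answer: $- \frac{14237}{29967} \approx -0.47509$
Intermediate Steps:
$m = \frac{1}{1427} \approx 0.00070077$
$A = -134$ ($A = 15 - 149 = -134$)
$s = - \frac{3401}{21}$ ($s = \left(-26 - 134\right) - \frac{328}{\left(-7\right) \left(-6\right) 4} = -160 - \frac{328}{42 \cdot 4} = -160 - \frac{328}{168} = -160 - \frac{41}{21} = - \frac{3401}{21} \approx -161.95$)
$m \left(s - 516\right) = \frac{- \frac{3401}{21} - 516}{1427} = \frac{1}{1427} \left(- \frac{14237}{21}\right) = - \frac{14237}{29967}$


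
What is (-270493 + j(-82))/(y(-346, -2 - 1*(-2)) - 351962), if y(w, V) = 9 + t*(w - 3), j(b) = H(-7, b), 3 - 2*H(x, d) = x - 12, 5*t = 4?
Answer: 1352410/1761161 ≈ 0.76791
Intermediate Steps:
t = ⅘ (t = (⅕)*4 = ⅘ ≈ 0.80000)
H(x, d) = 15/2 - x/2 (H(x, d) = 3/2 - (x - 12)/2 = 3/2 - (-12 + x)/2 = 3/2 + (6 - x/2) = 15/2 - x/2)
j(b) = 11 (j(b) = 15/2 - ½*(-7) = 15/2 + 7/2 = 11)
y(w, V) = 33/5 + 4*w/5 (y(w, V) = 9 + 4*(w - 3)/5 = 9 + 4*(-3 + w)/5 = 9 + (-12/5 + 4*w/5) = 33/5 + 4*w/5)
(-270493 + j(-82))/(y(-346, -2 - 1*(-2)) - 351962) = (-270493 + 11)/((33/5 + (⅘)*(-346)) - 351962) = -270482/((33/5 - 1384/5) - 351962) = -270482/(-1351/5 - 351962) = -270482/(-1761161/5) = -270482*(-5/1761161) = 1352410/1761161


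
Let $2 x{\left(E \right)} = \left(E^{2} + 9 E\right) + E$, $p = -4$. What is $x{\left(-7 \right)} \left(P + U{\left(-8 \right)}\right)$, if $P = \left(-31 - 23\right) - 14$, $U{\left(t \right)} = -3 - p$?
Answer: $\frac{1407}{2} \approx 703.5$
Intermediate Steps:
$U{\left(t \right)} = 1$ ($U{\left(t \right)} = -3 - -4 = -3 + 4 = 1$)
$x{\left(E \right)} = \frac{E^{2}}{2} + 5 E$ ($x{\left(E \right)} = \frac{\left(E^{2} + 9 E\right) + E}{2} = \frac{E^{2} + 10 E}{2} = \frac{E^{2}}{2} + 5 E$)
$P = -68$ ($P = -54 - 14 = -68$)
$x{\left(-7 \right)} \left(P + U{\left(-8 \right)}\right) = \frac{1}{2} \left(-7\right) \left(10 - 7\right) \left(-68 + 1\right) = \frac{1}{2} \left(-7\right) 3 \left(-67\right) = \left(- \frac{21}{2}\right) \left(-67\right) = \frac{1407}{2}$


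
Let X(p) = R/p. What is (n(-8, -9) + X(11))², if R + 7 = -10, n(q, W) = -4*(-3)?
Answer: 13225/121 ≈ 109.30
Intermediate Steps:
n(q, W) = 12
R = -17 (R = -7 - 10 = -17)
X(p) = -17/p
(n(-8, -9) + X(11))² = (12 - 17/11)² = (115/11)² = 13225/121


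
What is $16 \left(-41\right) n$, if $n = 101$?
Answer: $-66256$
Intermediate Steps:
$16 \left(-41\right) n = 16 \left(-41\right) 101 = \left(-656\right) 101 = -66256$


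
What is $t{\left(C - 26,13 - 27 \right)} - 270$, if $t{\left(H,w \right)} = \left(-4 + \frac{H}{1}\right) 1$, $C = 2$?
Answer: $-298$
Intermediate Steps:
$t{\left(H,w \right)} = -4 + H$ ($t{\left(H,w \right)} = \left(-4 + H 1\right) 1 = \left(-4 + H\right) 1 = -4 + H$)
$t{\left(C - 26,13 - 27 \right)} - 270 = \left(-4 + \left(2 - 26\right)\right) - 270 = \left(-4 - 24\right) - 270 = -28 - 270 = -298$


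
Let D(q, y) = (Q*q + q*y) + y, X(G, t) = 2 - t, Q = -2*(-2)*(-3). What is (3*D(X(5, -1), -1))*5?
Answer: -600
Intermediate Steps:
Q = -12 (Q = 4*(-3) = -12)
D(q, y) = y - 12*q + q*y (D(q, y) = (-12*q + q*y) + y = y - 12*q + q*y)
(3*D(X(5, -1), -1))*5 = (3*(-1 - 12*(2 - 1*(-1)) + (2 - 1*(-1))*(-1)))*5 = (3*(-1 - 12*(2 + 1) + (2 + 1)*(-1)))*5 = (3*(-1 - 12*3 + 3*(-1)))*5 = (3*(-1 - 36 - 3))*5 = (3*(-40))*5 = -120*5 = -600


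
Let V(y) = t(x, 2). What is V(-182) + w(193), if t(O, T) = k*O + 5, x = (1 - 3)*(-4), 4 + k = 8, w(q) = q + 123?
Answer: 353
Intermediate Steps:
w(q) = 123 + q
k = 4 (k = -4 + 8 = 4)
x = 8 (x = -2*(-4) = 8)
t(O, T) = 5 + 4*O (t(O, T) = 4*O + 5 = 5 + 4*O)
V(y) = 37 (V(y) = 5 + 4*8 = 5 + 32 = 37)
V(-182) + w(193) = 37 + (123 + 193) = 37 + 316 = 353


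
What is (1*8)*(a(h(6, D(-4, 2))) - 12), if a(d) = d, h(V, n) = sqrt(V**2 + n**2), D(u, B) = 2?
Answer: -96 + 16*sqrt(10) ≈ -45.404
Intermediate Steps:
(1*8)*(a(h(6, D(-4, 2))) - 12) = (1*8)*(sqrt(6**2 + 2**2) - 12) = 8*(sqrt(36 + 4) - 12) = 8*(sqrt(40) - 12) = 8*(2*sqrt(10) - 12) = 8*(-12 + 2*sqrt(10)) = -96 + 16*sqrt(10)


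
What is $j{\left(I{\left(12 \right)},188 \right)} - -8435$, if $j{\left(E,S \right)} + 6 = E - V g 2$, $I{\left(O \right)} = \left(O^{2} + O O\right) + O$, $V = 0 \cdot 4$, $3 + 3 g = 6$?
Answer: $8729$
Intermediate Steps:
$g = 1$ ($g = -1 + \frac{1}{3} \cdot 6 = -1 + 2 = 1$)
$V = 0$
$I{\left(O \right)} = O + 2 O^{2}$ ($I{\left(O \right)} = \left(O^{2} + O^{2}\right) + O = 2 O^{2} + O = O + 2 O^{2}$)
$j{\left(E,S \right)} = -6 + E$ ($j{\left(E,S \right)} = -6 + \left(E - 0 \cdot 1 \cdot 2\right) = -6 + \left(E - 0 \cdot 2\right) = -6 + \left(E - 0\right) = -6 + \left(E + 0\right) = -6 + E$)
$j{\left(I{\left(12 \right)},188 \right)} - -8435 = \left(-6 + 12 \left(1 + 2 \cdot 12\right)\right) - -8435 = \left(-6 + 12 \left(1 + 24\right)\right) + 8435 = \left(-6 + 12 \cdot 25\right) + 8435 = \left(-6 + 300\right) + 8435 = 294 + 8435 = 8729$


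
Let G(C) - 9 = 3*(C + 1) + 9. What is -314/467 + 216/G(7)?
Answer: 14614/3269 ≈ 4.4705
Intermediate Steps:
G(C) = 21 + 3*C (G(C) = 9 + (3*(C + 1) + 9) = 9 + (3*(1 + C) + 9) = 9 + ((3 + 3*C) + 9) = 9 + (12 + 3*C) = 21 + 3*C)
-314/467 + 216/G(7) = -314/467 + 216/(21 + 3*7) = -314*1/467 + 216/(21 + 21) = -314/467 + 216/42 = -314/467 + 216*(1/42) = -314/467 + 36/7 = 14614/3269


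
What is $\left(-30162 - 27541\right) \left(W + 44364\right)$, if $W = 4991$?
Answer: $-2847931565$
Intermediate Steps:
$\left(-30162 - 27541\right) \left(W + 44364\right) = \left(-30162 - 27541\right) \left(4991 + 44364\right) = \left(-57703\right) 49355 = -2847931565$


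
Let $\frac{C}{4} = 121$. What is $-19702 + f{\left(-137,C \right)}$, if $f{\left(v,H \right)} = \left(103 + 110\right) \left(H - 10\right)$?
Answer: $81260$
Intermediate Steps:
$C = 484$ ($C = 4 \cdot 121 = 484$)
$f{\left(v,H \right)} = -2130 + 213 H$ ($f{\left(v,H \right)} = 213 \left(-10 + H\right) = -2130 + 213 H$)
$-19702 + f{\left(-137,C \right)} = -19702 + \left(-2130 + 213 \cdot 484\right) = -19702 + \left(-2130 + 103092\right) = -19702 + 100962 = 81260$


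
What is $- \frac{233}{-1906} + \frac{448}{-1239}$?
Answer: $- \frac{80743}{337362} \approx -0.23934$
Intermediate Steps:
$- \frac{233}{-1906} + \frac{448}{-1239} = \left(-233\right) \left(- \frac{1}{1906}\right) + 448 \left(- \frac{1}{1239}\right) = \frac{233}{1906} - \frac{64}{177} = - \frac{80743}{337362}$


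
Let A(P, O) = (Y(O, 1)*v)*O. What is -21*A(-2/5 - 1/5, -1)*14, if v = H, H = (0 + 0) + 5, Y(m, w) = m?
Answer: -1470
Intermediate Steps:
H = 5 (H = 0 + 5 = 5)
v = 5
A(P, O) = 5*O**2 (A(P, O) = (O*5)*O = (5*O)*O = 5*O**2)
-21*A(-2/5 - 1/5, -1)*14 = -105*(-1)**2*14 = -105*14 = -1470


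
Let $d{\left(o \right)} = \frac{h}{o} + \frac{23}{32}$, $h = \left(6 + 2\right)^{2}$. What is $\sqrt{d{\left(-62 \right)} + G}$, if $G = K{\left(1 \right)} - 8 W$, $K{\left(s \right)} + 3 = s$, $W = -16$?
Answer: $\frac{\sqrt{7730222}}{248} \approx 11.211$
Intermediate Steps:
$K{\left(s \right)} = -3 + s$
$h = 64$ ($h = 8^{2} = 64$)
$d{\left(o \right)} = \frac{23}{32} + \frac{64}{o}$ ($d{\left(o \right)} = \frac{64}{o} + \frac{23}{32} = \frac{23}{32} + \frac{64}{o}$)
$G = 126$ ($G = \left(-3 + 1\right) - -128 = -2 + 128 = 126$)
$\sqrt{d{\left(-62 \right)} + G} = \sqrt{\left(\frac{23}{32} + \frac{64}{-62}\right) + 126} = \sqrt{\left(\frac{23}{32} + 64 \left(- \frac{1}{62}\right)\right) + 126} = \sqrt{\left(\frac{23}{32} - \frac{32}{31}\right) + 126} = \sqrt{- \frac{311}{992} + 126} = \sqrt{\frac{124681}{992}} = \frac{\sqrt{7730222}}{248}$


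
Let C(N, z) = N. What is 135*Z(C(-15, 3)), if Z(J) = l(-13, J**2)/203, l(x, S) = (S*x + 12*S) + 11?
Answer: -28890/203 ≈ -142.32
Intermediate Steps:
l(x, S) = 11 + 12*S + S*x (l(x, S) = (12*S + S*x) + 11 = 11 + 12*S + S*x)
Z(J) = 11/203 - J**2/203 (Z(J) = (11 + 12*J**2 + J**2*(-13))/203 = (11 + 12*J**2 - 13*J**2)*(1/203) = (11 - J**2)*(1/203) = 11/203 - J**2/203)
135*Z(C(-15, 3)) = 135*(11/203 - 1/203*(-15)**2) = 135*(11/203 - 1/203*225) = 135*(11/203 - 225/203) = 135*(-214/203) = -28890/203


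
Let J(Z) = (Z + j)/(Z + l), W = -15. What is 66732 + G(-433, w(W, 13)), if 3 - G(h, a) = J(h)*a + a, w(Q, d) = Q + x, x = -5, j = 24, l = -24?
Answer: 30515215/457 ≈ 66773.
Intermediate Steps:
J(Z) = (24 + Z)/(-24 + Z) (J(Z) = (Z + 24)/(Z - 24) = (24 + Z)/(-24 + Z))
w(Q, d) = -5 + Q (w(Q, d) = Q - 5 = -5 + Q)
G(h, a) = 3 - a - a*(24 + h)/(-24 + h) (G(h, a) = 3 - (((24 + h)/(-24 + h))*a + a) = 3 - (a*(24 + h)/(-24 + h) + a) = 3 - (a + a*(24 + h)/(-24 + h)) = 3 + (-a - a*(24 + h)/(-24 + h)) = 3 - a - a*(24 + h)/(-24 + h))
66732 + G(-433, w(W, 13)) = 66732 + (-72 + 3*(-433) - 2*(-5 - 15)*(-433))/(-24 - 433) = 66732 + (-72 - 1299 - 2*(-20)*(-433))/(-457) = 66732 - (-72 - 1299 - 17320)/457 = 66732 - 1/457*(-18691) = 66732 + 18691/457 = 30515215/457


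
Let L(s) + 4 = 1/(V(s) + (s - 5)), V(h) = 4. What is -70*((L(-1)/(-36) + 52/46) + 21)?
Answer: -143325/92 ≈ -1557.9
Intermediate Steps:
L(s) = -4 + 1/(-1 + s) (L(s) = -4 + 1/(4 + (s - 5)) = -4 + 1/(4 + (-5 + s)) = -4 + 1/(-1 + s))
-70*((L(-1)/(-36) + 52/46) + 21) = -70*((((5 - 4*(-1))/(-1 - 1))/(-36) + 52/46) + 21) = -70*((((5 + 4)/(-2))*(-1/36) + 52*(1/46)) + 21) = -70*((-½*9*(-1/36) + 26/23) + 21) = -70*((-9/2*(-1/36) + 26/23) + 21) = -70*((⅛ + 26/23) + 21) = -70*(231/184 + 21) = -70*4095/184 = -143325/92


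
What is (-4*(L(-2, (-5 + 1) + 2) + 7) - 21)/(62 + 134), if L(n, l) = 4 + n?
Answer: -57/196 ≈ -0.29082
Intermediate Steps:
(-4*(L(-2, (-5 + 1) + 2) + 7) - 21)/(62 + 134) = (-4*((4 - 2) + 7) - 21)/(62 + 134) = (-4*(2 + 7) - 21)/196 = (-4*9 - 21)*(1/196) = (-36 - 21)*(1/196) = -57*1/196 = -57/196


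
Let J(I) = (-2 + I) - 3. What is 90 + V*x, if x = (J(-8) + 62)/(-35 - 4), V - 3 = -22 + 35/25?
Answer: 21862/195 ≈ 112.11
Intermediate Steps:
J(I) = -5 + I
V = -88/5 (V = 3 + (-22 + 35/25) = 3 + (-22 + 35*(1/25)) = 3 + (-22 + 7/5) = 3 - 103/5 = -88/5 ≈ -17.600)
x = -49/39 (x = ((-5 - 8) + 62)/(-35 - 4) = (-13 + 62)/(-39) = 49*(-1/39) = -49/39 ≈ -1.2564)
90 + V*x = 90 - 88/5*(-49/39) = 90 + 4312/195 = 21862/195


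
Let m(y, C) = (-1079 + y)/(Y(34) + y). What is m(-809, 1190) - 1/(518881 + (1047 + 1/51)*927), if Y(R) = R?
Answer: 47805957417/19623743225 ≈ 2.4361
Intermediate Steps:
m(y, C) = (-1079 + y)/(34 + y)
m(-809, 1190) - 1/(518881 + (1047 + 1/51)*927) = (-1079 - 809)/(34 - 809) - 1/(518881 + (1047 + 1/51)*927) = -1888/(-775) - 1/(518881 + (1047 + 1/51)*927) = -1/775*(-1888) - 1/(518881 + (53398/51)*927) = 1888/775 - 1/(518881 + 16499982/17) = 1888/775 - 1/25320959/17 = 1888/775 - 1*17/25320959 = 1888/775 - 17/25320959 = 47805957417/19623743225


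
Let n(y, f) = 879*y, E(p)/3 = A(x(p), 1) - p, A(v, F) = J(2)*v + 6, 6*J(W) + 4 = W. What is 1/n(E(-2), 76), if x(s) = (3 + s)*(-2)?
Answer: 1/22854 ≈ 4.3756e-5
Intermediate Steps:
J(W) = -⅔ + W/6
x(s) = -6 - 2*s
A(v, F) = 6 - v/3 (A(v, F) = (-⅔ + (⅙)*2)*v + 6 = (-⅔ + ⅓)*v + 6 = -v/3 + 6 = 6 - v/3)
E(p) = 24 - p (E(p) = 3*((6 - (-6 - 2*p)/3) - p) = 3*((6 + (2 + 2*p/3)) - p) = 3*((8 + 2*p/3) - p) = 3*(8 - p/3) = 24 - p)
1/n(E(-2), 76) = 1/(879*(24 - 1*(-2))) = 1/(879*(24 + 2)) = 1/(879*26) = 1/22854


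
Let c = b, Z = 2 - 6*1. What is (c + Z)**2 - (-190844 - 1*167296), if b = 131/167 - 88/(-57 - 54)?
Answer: 123066215951581/343620369 ≈ 3.5815e+5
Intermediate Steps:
Z = -4 (Z = 2 - 6 = -4)
b = 29237/18537 (b = 131*(1/167) - 88/(-111) = 131/167 - 88*(-1/111) = 131/167 + 88/111 = 29237/18537 ≈ 1.5772)
c = 29237/18537 ≈ 1.5772
(c + Z)**2 - (-190844 - 1*167296) = (29237/18537 - 4)**2 - (-190844 - 1*167296) = (-44911/18537)**2 - (-190844 - 167296) = 2016997921/343620369 - 1*(-358140) = 2016997921/343620369 + 358140 = 123066215951581/343620369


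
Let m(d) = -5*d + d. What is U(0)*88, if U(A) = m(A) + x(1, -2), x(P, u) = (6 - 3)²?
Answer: 792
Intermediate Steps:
x(P, u) = 9 (x(P, u) = 3² = 9)
m(d) = -4*d
U(A) = 9 - 4*A (U(A) = -4*A + 9 = 9 - 4*A)
U(0)*88 = (9 - 4*0)*88 = (9 + 0)*88 = 9*88 = 792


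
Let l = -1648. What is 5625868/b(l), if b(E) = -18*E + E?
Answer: 1406467/7004 ≈ 200.81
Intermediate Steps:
b(E) = -17*E
5625868/b(l) = 5625868/((-17*(-1648))) = 5625868/28016 = 5625868*(1/28016) = 1406467/7004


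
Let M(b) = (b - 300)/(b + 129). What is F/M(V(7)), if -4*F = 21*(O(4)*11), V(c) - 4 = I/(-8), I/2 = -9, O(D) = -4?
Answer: -124971/1175 ≈ -106.36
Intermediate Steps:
I = -18 (I = 2*(-9) = -18)
V(c) = 25/4 (V(c) = 4 - 18/(-8) = 4 - 18*(-⅛) = 4 + 9/4 = 25/4)
M(b) = (-300 + b)/(129 + b)
F = 231 (F = -21*(-4*11)/4 = -21*(-44)/4 = -¼*(-924) = 231)
F/M(V(7)) = 231/(((-300 + 25/4)/(129 + 25/4))) = 231/((-1175/4/(541/4))) = 231/(((4/541)*(-1175/4))) = 231/(-1175/541) = 231*(-541/1175) = -124971/1175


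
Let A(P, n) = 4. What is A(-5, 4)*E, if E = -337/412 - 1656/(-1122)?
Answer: 50693/19261 ≈ 2.6319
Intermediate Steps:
E = 50693/77044 (E = -337*1/412 - 1656*(-1/1122) = -337/412 + 276/187 = 50693/77044 ≈ 0.65797)
A(-5, 4)*E = 4*(50693/77044) = 50693/19261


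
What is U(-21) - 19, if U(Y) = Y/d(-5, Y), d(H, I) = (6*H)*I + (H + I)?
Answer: -11497/604 ≈ -19.035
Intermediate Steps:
d(H, I) = H + I + 6*H*I (d(H, I) = 6*H*I + (H + I) = H + I + 6*H*I)
U(Y) = Y/(-5 - 29*Y) (U(Y) = Y/(-5 + Y + 6*(-5)*Y) = Y/(-5 + Y - 30*Y) = Y/(-5 - 29*Y))
U(-21) - 19 = -1*(-21)/(5 + 29*(-21)) - 19 = -1*(-21)/(5 - 609) - 19 = -1*(-21)/(-604) - 19 = -1*(-21)*(-1/604) - 19 = -21/604 - 19 = -11497/604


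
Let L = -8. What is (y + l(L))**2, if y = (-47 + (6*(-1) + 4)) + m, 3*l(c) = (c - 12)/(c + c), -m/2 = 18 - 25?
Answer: 172225/144 ≈ 1196.0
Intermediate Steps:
m = 14 (m = -2*(18 - 25) = -2*(-7) = 14)
l(c) = (-12 + c)/(6*c) (l(c) = ((c - 12)/(c + c))/3 = ((-12 + c)/((2*c)))/3 = ((-12 + c)*(1/(2*c)))/3 = ((-12 + c)/(2*c))/3 = (-12 + c)/(6*c))
y = -35 (y = (-47 + (6*(-1) + 4)) + 14 = (-47 + (-6 + 4)) + 14 = (-47 - 2) + 14 = -49 + 14 = -35)
(y + l(L))**2 = (-35 + (1/6)*(-12 - 8)/(-8))**2 = (-35 + (1/6)*(-1/8)*(-20))**2 = (-35 + 5/12)**2 = (-415/12)**2 = 172225/144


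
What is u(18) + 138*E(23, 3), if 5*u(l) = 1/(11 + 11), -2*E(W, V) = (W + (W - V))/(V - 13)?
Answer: 16319/55 ≈ 296.71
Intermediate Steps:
E(W, V) = -(-V + 2*W)/(2*(-13 + V)) (E(W, V) = -(W + (W - V))/(2*(V - 13)) = -(-V + 2*W)/(2*(-13 + V)))
u(l) = 1/110 (u(l) = 1/(5*(11 + 11)) = (⅕)/22 = (⅕)*(1/22) = 1/110)
u(18) + 138*E(23, 3) = 1/110 + 138*(((½)*3 - 1*23)/(-13 + 3)) = 1/110 + 138*((3/2 - 23)/(-10)) = 1/110 + 138*(-⅒*(-43/2)) = 1/110 + 138*(43/20) = 1/110 + 2967/10 = 16319/55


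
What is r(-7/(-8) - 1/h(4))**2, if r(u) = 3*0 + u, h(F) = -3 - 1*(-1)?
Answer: 121/64 ≈ 1.8906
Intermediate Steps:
h(F) = -2 (h(F) = -3 + 1 = -2)
r(u) = u (r(u) = 0 + u = u)
r(-7/(-8) - 1/h(4))**2 = (-7/(-8) - 1/(-2))**2 = (-7*(-1/8) - 1*(-1/2))**2 = (7/8 + 1/2)**2 = (11/8)**2 = 121/64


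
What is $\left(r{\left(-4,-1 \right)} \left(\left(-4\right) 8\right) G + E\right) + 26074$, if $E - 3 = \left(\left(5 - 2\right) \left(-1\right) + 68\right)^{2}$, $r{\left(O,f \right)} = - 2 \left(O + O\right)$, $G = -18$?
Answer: $39518$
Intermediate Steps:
$r{\left(O,f \right)} = - 4 O$ ($r{\left(O,f \right)} = - 2 \cdot 2 O = - 4 O$)
$E = 4228$ ($E = 3 + \left(\left(5 - 2\right) \left(-1\right) + 68\right)^{2} = 3 + \left(3 \left(-1\right) + 68\right)^{2} = 3 + \left(-3 + 68\right)^{2} = 3 + 65^{2} = 3 + 4225 = 4228$)
$\left(r{\left(-4,-1 \right)} \left(\left(-4\right) 8\right) G + E\right) + 26074 = \left(\left(-4\right) \left(-4\right) \left(\left(-4\right) 8\right) \left(-18\right) + 4228\right) + 26074 = \left(16 \left(-32\right) \left(-18\right) + 4228\right) + 26074 = \left(\left(-512\right) \left(-18\right) + 4228\right) + 26074 = \left(9216 + 4228\right) + 26074 = 13444 + 26074 = 39518$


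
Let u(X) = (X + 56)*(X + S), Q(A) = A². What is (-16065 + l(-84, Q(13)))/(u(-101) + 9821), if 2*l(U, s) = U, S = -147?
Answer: -16107/20981 ≈ -0.76769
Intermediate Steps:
l(U, s) = U/2
u(X) = (-147 + X)*(56 + X) (u(X) = (X + 56)*(X - 147) = (56 + X)*(-147 + X) = (-147 + X)*(56 + X))
(-16065 + l(-84, Q(13)))/(u(-101) + 9821) = (-16065 + (½)*(-84))/((-8232 + (-101)² - 91*(-101)) + 9821) = (-16065 - 42)/((-8232 + 10201 + 9191) + 9821) = -16107/(11160 + 9821) = -16107/20981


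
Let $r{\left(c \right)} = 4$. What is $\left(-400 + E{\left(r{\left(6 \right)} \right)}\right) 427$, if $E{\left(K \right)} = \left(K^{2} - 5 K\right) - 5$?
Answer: $-174643$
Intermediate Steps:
$E{\left(K \right)} = -5 + K^{2} - 5 K$
$\left(-400 + E{\left(r{\left(6 \right)} \right)}\right) 427 = \left(-400 - \left(25 - 16\right)\right) 427 = \left(-400 - 9\right) 427 = \left(-409\right) 427 = -174643$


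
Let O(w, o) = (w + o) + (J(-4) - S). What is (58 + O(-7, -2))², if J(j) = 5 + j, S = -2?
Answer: 2704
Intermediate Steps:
O(w, o) = 3 + o + w (O(w, o) = (w + o) + ((5 - 4) - 1*(-2)) = (o + w) + (1 + 2) = (o + w) + 3 = 3 + o + w)
(58 + O(-7, -2))² = (58 + (3 - 2 - 7))² = (58 - 6)² = 52² = 2704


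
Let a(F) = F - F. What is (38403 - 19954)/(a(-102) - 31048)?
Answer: -18449/31048 ≈ -0.59421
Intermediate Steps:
a(F) = 0
(38403 - 19954)/(a(-102) - 31048) = (38403 - 19954)/(0 - 31048) = 18449/(-31048) = 18449*(-1/31048) = -18449/31048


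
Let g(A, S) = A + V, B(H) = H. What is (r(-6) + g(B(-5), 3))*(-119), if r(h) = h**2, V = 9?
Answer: -4760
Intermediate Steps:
g(A, S) = 9 + A (g(A, S) = A + 9 = 9 + A)
(r(-6) + g(B(-5), 3))*(-119) = ((-6)**2 + (9 - 5))*(-119) = (36 + 4)*(-119) = 40*(-119) = -4760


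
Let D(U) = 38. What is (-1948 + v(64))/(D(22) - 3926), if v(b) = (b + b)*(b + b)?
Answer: -401/108 ≈ -3.7130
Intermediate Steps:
v(b) = 4*b² (v(b) = (2*b)*(2*b) = 4*b²)
(-1948 + v(64))/(D(22) - 3926) = (-1948 + 4*64²)/(38 - 3926) = (-1948 + 4*4096)/(-3888) = (-1948 + 16384)*(-1/3888) = 14436*(-1/3888) = -401/108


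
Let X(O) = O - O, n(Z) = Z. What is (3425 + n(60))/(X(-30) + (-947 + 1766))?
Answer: 3485/819 ≈ 4.2552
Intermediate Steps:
X(O) = 0
(3425 + n(60))/(X(-30) + (-947 + 1766)) = (3425 + 60)/(0 + (-947 + 1766)) = 3485/(0 + 819) = 3485/819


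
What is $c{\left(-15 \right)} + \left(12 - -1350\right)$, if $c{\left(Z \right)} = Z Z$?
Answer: $1587$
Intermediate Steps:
$c{\left(Z \right)} = Z^{2}$
$c{\left(-15 \right)} + \left(12 - -1350\right) = \left(-15\right)^{2} + \left(12 - -1350\right) = 225 + \left(12 + 1350\right) = 225 + 1362 = 1587$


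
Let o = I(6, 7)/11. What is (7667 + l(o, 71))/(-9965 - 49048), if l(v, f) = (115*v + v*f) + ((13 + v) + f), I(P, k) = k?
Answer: -7870/59013 ≈ -0.13336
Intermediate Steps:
o = 7/11 ≈ 0.63636
l(v, f) = 13 + f + 116*v + f*v (l(v, f) = (115*v + f*v) + (13 + f + v) = 13 + f + 116*v + f*v)
(7667 + l(o, 71))/(-9965 - 49048) = (7667 + (13 + 71 + 116*(7/11) + 71*(7/11)))/(-9965 - 49048) = (7667 + (13 + 71 + 812/11 + 497/11))/(-59013) = (7667 + 203)*(-1/59013) = 7870*(-1/59013) = -7870/59013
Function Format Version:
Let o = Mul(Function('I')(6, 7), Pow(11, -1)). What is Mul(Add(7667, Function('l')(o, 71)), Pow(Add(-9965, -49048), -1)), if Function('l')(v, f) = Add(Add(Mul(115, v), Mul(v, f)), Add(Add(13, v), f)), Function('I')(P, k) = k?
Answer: Rational(-7870, 59013) ≈ -0.13336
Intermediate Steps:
o = Rational(7, 11) (o = Mul(7, Pow(11, -1)) = Mul(7, Rational(1, 11)) = Rational(7, 11) ≈ 0.63636)
Function('l')(v, f) = Add(13, f, Mul(116, v), Mul(f, v)) (Function('l')(v, f) = Add(Add(Mul(115, v), Mul(f, v)), Add(13, f, v)) = Add(13, f, Mul(116, v), Mul(f, v)))
Mul(Add(7667, Function('l')(o, 71)), Pow(Add(-9965, -49048), -1)) = Mul(Add(7667, Add(13, 71, Mul(116, Rational(7, 11)), Mul(71, Rational(7, 11)))), Pow(Add(-9965, -49048), -1)) = Mul(Add(7667, Add(13, 71, Rational(812, 11), Rational(497, 11))), Pow(-59013, -1)) = Mul(Add(7667, 203), Rational(-1, 59013)) = Mul(7870, Rational(-1, 59013)) = Rational(-7870, 59013)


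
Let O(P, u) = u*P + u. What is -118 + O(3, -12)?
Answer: -166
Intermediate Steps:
O(P, u) = u + P*u (O(P, u) = P*u + u = u + P*u)
-118 + O(3, -12) = -118 - 12*(1 + 3) = -118 - 12*4 = -118 - 48 = -166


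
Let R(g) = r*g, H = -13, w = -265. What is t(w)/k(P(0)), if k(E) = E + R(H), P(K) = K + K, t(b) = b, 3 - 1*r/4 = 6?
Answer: -265/156 ≈ -1.6987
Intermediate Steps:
r = -12 (r = 12 - 4*6 = 12 - 24 = -12)
P(K) = 2*K
R(g) = -12*g
k(E) = 156 + E (k(E) = E - 12*(-13) = E + 156 = 156 + E)
t(w)/k(P(0)) = -265/(156 + 2*0) = -265/(156 + 0) = -265/156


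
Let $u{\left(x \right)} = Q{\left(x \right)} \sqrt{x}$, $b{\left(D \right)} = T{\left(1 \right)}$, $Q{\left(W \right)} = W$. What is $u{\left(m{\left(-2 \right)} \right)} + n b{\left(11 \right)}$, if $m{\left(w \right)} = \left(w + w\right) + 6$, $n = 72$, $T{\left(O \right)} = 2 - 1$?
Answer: $72 + 2 \sqrt{2} \approx 74.828$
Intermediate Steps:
$T{\left(O \right)} = 1$ ($T{\left(O \right)} = 2 - 1 = 1$)
$b{\left(D \right)} = 1$
$m{\left(w \right)} = 6 + 2 w$ ($m{\left(w \right)} = 2 w + 6 = 6 + 2 w$)
$u{\left(x \right)} = x^{\frac{3}{2}}$ ($u{\left(x \right)} = x \sqrt{x} = x^{\frac{3}{2}}$)
$u{\left(m{\left(-2 \right)} \right)} + n b{\left(11 \right)} = \left(6 + 2 \left(-2\right)\right)^{\frac{3}{2}} + 72 \cdot 1 = \left(6 - 4\right)^{\frac{3}{2}} + 72 = 2^{\frac{3}{2}} + 72 = 2 \sqrt{2} + 72 = 72 + 2 \sqrt{2}$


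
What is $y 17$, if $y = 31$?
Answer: $527$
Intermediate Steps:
$y 17 = 31 \cdot 17 = 527$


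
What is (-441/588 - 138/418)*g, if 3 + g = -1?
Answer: 903/209 ≈ 4.3206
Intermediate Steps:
g = -4 (g = -3 - 1 = -4)
(-441/588 - 138/418)*g = (-441/588 - 138/418)*(-4) = (-441*1/588 - 138*1/418)*(-4) = (-¾ - 69/209)*(-4) = -903/836*(-4) = 903/209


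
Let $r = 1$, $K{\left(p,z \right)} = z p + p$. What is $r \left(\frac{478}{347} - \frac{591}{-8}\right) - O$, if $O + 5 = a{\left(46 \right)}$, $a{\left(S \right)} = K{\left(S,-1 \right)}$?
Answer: $\frac{222781}{2776} \approx 80.253$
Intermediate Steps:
$K{\left(p,z \right)} = p + p z$ ($K{\left(p,z \right)} = p z + p = p + p z$)
$a{\left(S \right)} = 0$ ($a{\left(S \right)} = S \left(1 - 1\right) = S 0 = 0$)
$O = -5$ ($O = -5 + 0 = -5$)
$r \left(\frac{478}{347} - \frac{591}{-8}\right) - O = 1 \left(\frac{478}{347} - \frac{591}{-8}\right) - -5 = 1 \left(478 \cdot \frac{1}{347} - - \frac{591}{8}\right) + 5 = 1 \left(\frac{478}{347} + \frac{591}{8}\right) + 5 = 1 \cdot \frac{208901}{2776} + 5 = \frac{208901}{2776} + 5 = \frac{222781}{2776}$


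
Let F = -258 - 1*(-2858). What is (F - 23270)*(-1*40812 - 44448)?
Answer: 1762324200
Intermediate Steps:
F = 2600 (F = -258 + 2858 = 2600)
(F - 23270)*(-1*40812 - 44448) = (2600 - 23270)*(-1*40812 - 44448) = -20670*(-40812 - 44448) = -20670*(-85260) = 1762324200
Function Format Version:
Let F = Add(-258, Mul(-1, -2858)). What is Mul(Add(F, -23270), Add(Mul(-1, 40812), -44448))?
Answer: 1762324200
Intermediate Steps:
F = 2600 (F = Add(-258, 2858) = 2600)
Mul(Add(F, -23270), Add(Mul(-1, 40812), -44448)) = Mul(Add(2600, -23270), Add(Mul(-1, 40812), -44448)) = Mul(-20670, Add(-40812, -44448)) = Mul(-20670, -85260) = 1762324200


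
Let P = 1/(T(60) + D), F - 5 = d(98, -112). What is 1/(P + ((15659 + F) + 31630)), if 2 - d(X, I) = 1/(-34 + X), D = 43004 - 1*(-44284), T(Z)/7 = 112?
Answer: 704576/33323615495 ≈ 2.1143e-5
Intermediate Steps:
T(Z) = 784 (T(Z) = 7*112 = 784)
D = 87288 (D = 43004 + 44284 = 87288)
d(X, I) = 2 - 1/(-34 + X)
F = 447/64 (F = 5 + (-69 + 2*98)/(-34 + 98) = 5 + (-69 + 196)/64 = 5 + (1/64)*127 = 5 + 127/64 = 447/64 ≈ 6.9844)
P = 1/88072 (P = 1/(784 + 87288) = 1/88072 ≈ 1.1354e-5)
1/(P + ((15659 + F) + 31630)) = 1/(1/88072 + ((15659 + 447/64) + 31630)) = 1/(1/88072 + (1002623/64 + 31630)) = 1/(1/88072 + 3026943/64) = 1/(33323615495/704576) = 704576/33323615495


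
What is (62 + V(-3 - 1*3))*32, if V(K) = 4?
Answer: 2112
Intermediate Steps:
(62 + V(-3 - 1*3))*32 = (62 + 4)*32 = 66*32 = 2112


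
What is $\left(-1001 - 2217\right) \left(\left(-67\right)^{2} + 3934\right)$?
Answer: $-27105214$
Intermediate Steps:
$\left(-1001 - 2217\right) \left(\left(-67\right)^{2} + 3934\right) = - 3218 \left(4489 + 3934\right) = \left(-3218\right) 8423 = -27105214$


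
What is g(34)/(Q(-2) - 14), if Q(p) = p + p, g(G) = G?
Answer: -17/9 ≈ -1.8889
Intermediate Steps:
Q(p) = 2*p
g(34)/(Q(-2) - 14) = 34/(2*(-2) - 14) = 34/(-4 - 14) = 34/(-18) = -1/18*34 = -17/9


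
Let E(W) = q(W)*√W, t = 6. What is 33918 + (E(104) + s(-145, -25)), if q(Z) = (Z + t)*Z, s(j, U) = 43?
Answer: 33961 + 22880*√26 ≈ 1.5063e+5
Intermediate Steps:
q(Z) = Z*(6 + Z) (q(Z) = (Z + 6)*Z = (6 + Z)*Z = Z*(6 + Z))
E(W) = W^(3/2)*(6 + W) (E(W) = (W*(6 + W))*√W = W^(3/2)*(6 + W))
33918 + (E(104) + s(-145, -25)) = 33918 + (104^(3/2)*(6 + 104) + 43) = 33918 + ((208*√26)*110 + 43) = 33918 + (22880*√26 + 43) = 33918 + (43 + 22880*√26) = 33961 + 22880*√26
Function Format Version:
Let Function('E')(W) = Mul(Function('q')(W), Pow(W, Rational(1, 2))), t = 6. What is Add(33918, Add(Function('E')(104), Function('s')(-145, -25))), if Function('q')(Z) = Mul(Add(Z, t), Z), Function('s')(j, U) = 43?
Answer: Add(33961, Mul(22880, Pow(26, Rational(1, 2)))) ≈ 1.5063e+5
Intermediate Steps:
Function('q')(Z) = Mul(Z, Add(6, Z)) (Function('q')(Z) = Mul(Add(Z, 6), Z) = Mul(Add(6, Z), Z) = Mul(Z, Add(6, Z)))
Function('E')(W) = Mul(Pow(W, Rational(3, 2)), Add(6, W)) (Function('E')(W) = Mul(Mul(W, Add(6, W)), Pow(W, Rational(1, 2))) = Mul(Pow(W, Rational(3, 2)), Add(6, W)))
Add(33918, Add(Function('E')(104), Function('s')(-145, -25))) = Add(33918, Add(Mul(Pow(104, Rational(3, 2)), Add(6, 104)), 43)) = Add(33918, Add(Mul(Mul(208, Pow(26, Rational(1, 2))), 110), 43)) = Add(33918, Add(Mul(22880, Pow(26, Rational(1, 2))), 43)) = Add(33918, Add(43, Mul(22880, Pow(26, Rational(1, 2))))) = Add(33961, Mul(22880, Pow(26, Rational(1, 2))))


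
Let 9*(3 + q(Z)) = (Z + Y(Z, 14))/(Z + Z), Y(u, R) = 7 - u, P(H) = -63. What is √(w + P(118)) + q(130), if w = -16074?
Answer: -7013/2340 + 3*I*√1793 ≈ -2.997 + 127.03*I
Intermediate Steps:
q(Z) = -3 + 7/(18*Z) (q(Z) = -3 + ((Z + (7 - Z))/(Z + Z))/9 = -3 + (7/((2*Z)))/9 = -3 + (7*(1/(2*Z)))/9 = -3 + (7/(2*Z))/9 = -3 + 7/(18*Z))
√(w + P(118)) + q(130) = √(-16074 - 63) + (-3 + (7/18)/130) = √(-16137) + (-3 + (7/18)*(1/130)) = 3*I*√1793 + (-3 + 7/2340) = 3*I*√1793 - 7013/2340 = -7013/2340 + 3*I*√1793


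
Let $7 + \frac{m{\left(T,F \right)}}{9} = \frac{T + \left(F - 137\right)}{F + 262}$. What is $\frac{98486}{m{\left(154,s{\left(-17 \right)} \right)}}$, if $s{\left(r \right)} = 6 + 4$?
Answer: $- \frac{26788192}{16893} \approx -1585.8$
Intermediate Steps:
$s{\left(r \right)} = 10$
$m{\left(T,F \right)} = -63 + \frac{9 \left(-137 + F + T\right)}{262 + F}$ ($m{\left(T,F \right)} = -63 + 9 \frac{T + \left(F - 137\right)}{F + 262} = -63 + 9 \frac{T + \left(F - 137\right)}{262 + F} = -63 + 9 \frac{T + \left(-137 + F\right)}{262 + F} = -63 + 9 \frac{-137 + F + T}{262 + F} = -63 + \frac{9 \left(-137 + F + T\right)}{262 + F}$)
$\frac{98486}{m{\left(154,s{\left(-17 \right)} \right)}} = \frac{98486}{9 \frac{1}{262 + 10} \left(-1971 + 154 - 60\right)} = \frac{98486}{9 \cdot \frac{1}{272} \left(-1971 + 154 - 60\right)} = \frac{98486}{9 \cdot \frac{1}{272} \left(-1877\right)} = \frac{98486}{- \frac{16893}{272}} = 98486 \left(- \frac{272}{16893}\right) = - \frac{26788192}{16893}$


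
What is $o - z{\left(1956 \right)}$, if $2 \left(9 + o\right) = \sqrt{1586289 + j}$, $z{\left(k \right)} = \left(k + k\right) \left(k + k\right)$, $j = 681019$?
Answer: $-15303753 + \sqrt{566827} \approx -1.5303 \cdot 10^{7}$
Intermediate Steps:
$z{\left(k \right)} = 4 k^{2}$ ($z{\left(k \right)} = 2 k 2 k = 4 k^{2}$)
$o = -9 + \sqrt{566827}$ ($o = -9 + \frac{\sqrt{1586289 + 681019}}{2} = -9 + \frac{\sqrt{2267308}}{2} = -9 + \frac{2 \sqrt{566827}}{2} = -9 + \sqrt{566827} \approx 743.88$)
$o - z{\left(1956 \right)} = \left(-9 + \sqrt{566827}\right) - 4 \cdot 1956^{2} = \left(-9 + \sqrt{566827}\right) - 4 \cdot 3825936 = \left(-9 + \sqrt{566827}\right) - 15303744 = -15303753 + \sqrt{566827}$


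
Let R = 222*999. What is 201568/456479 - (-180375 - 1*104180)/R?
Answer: 174596729749/101236999662 ≈ 1.7246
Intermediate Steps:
R = 221778
201568/456479 - (-180375 - 1*104180)/R = 201568/456479 - (-180375 - 1*104180)/221778 = 201568*(1/456479) - (-180375 - 104180)/221778 = 201568/456479 - (-284555)/221778 = 201568/456479 - 1*(-284555/221778) = 201568/456479 + 284555/221778 = 174596729749/101236999662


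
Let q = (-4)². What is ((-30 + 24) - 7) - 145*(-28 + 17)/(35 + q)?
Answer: 932/51 ≈ 18.275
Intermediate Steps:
q = 16
((-30 + 24) - 7) - 145*(-28 + 17)/(35 + q) = ((-30 + 24) - 7) - 145*(-28 + 17)/(35 + 16) = (-6 - 7) - (-1595)/51 = -13 - (-1595)/51 = -13 - 145*(-11/51) = -13 + 1595/51 = 932/51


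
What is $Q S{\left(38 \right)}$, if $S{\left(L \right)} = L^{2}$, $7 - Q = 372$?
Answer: $-527060$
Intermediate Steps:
$Q = -365$ ($Q = 7 - 372 = -365$)
$Q S{\left(38 \right)} = - 365 \cdot 38^{2} = \left(-365\right) 1444 = -527060$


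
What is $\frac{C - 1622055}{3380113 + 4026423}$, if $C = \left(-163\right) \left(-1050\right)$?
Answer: $- \frac{1450905}{7406536} \approx -0.1959$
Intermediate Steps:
$C = 171150$
$\frac{C - 1622055}{3380113 + 4026423} = \frac{171150 - 1622055}{3380113 + 4026423} = - \frac{1450905}{7406536}$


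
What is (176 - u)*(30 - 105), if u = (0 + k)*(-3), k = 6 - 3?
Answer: -13875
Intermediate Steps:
k = 3
u = -9 (u = (0 + 3)*(-3) = 3*(-3) = -9)
(176 - u)*(30 - 105) = (176 - 1*(-9))*(30 - 105) = (176 + 9)*(-75) = 185*(-75) = -13875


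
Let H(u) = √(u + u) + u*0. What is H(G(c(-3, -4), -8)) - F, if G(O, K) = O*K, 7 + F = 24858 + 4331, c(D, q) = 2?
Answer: -29182 + 4*I*√2 ≈ -29182.0 + 5.6569*I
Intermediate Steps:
F = 29182 (F = -7 + (24858 + 4331) = -7 + 29189 = 29182)
G(O, K) = K*O
H(u) = √2*√u (H(u) = √(2*u) + 0 = √2*√u + 0 = √2*√u)
H(G(c(-3, -4), -8)) - F = √2*√(-8*2) - 1*29182 = √2*√(-16) - 29182 = √2*(4*I) - 29182 = 4*I*√2 - 29182 = -29182 + 4*I*√2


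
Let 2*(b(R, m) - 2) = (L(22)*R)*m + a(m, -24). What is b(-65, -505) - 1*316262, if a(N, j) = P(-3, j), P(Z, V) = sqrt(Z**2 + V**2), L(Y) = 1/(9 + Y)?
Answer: -19575295/62 + 3*sqrt(65)/2 ≈ -3.1572e+5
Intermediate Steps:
P(Z, V) = sqrt(V**2 + Z**2)
a(N, j) = sqrt(9 + j**2) (a(N, j) = sqrt(j**2 + (-3)**2) = sqrt(j**2 + 9) = sqrt(9 + j**2))
b(R, m) = 2 + 3*sqrt(65)/2 + R*m/62 (b(R, m) = 2 + ((R/(9 + 22))*m + sqrt(9 + (-24)**2))/2 = 2 + ((R/31)*m + sqrt(9 + 576))/2 = 2 + ((R/31)*m + sqrt(585))/2 = 2 + (R*m/31 + 3*sqrt(65))/2 = 2 + (3*sqrt(65) + R*m/31)/2 = 2 + (3*sqrt(65)/2 + R*m/62) = 2 + 3*sqrt(65)/2 + R*m/62)
b(-65, -505) - 1*316262 = (2 + 3*sqrt(65)/2 + (1/62)*(-65)*(-505)) - 1*316262 = (2 + 3*sqrt(65)/2 + 32825/62) - 316262 = (32949/62 + 3*sqrt(65)/2) - 316262 = -19575295/62 + 3*sqrt(65)/2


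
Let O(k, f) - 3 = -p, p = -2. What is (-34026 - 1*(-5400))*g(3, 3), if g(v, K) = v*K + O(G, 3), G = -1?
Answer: -400764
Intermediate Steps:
O(k, f) = 5 (O(k, f) = 3 - 1*(-2) = 3 + 2 = 5)
g(v, K) = 5 + K*v (g(v, K) = v*K + 5 = K*v + 5 = 5 + K*v)
(-34026 - 1*(-5400))*g(3, 3) = (-34026 - 1*(-5400))*(5 + 3*3) = (-34026 + 5400)*(5 + 9) = -28626*14 = -400764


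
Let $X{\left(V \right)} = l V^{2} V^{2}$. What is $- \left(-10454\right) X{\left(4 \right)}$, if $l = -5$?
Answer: $-13381120$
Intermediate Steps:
$X{\left(V \right)} = - 5 V^{4}$ ($X{\left(V \right)} = - 5 V^{2} V^{2} = - 5 V^{4}$)
$- \left(-10454\right) X{\left(4 \right)} = - \left(-10454\right) \left(- 5 \cdot 4^{4}\right) = - \left(-10454\right) \left(\left(-5\right) 256\right) = - \left(-10454\right) \left(-1280\right) = \left(-1\right) 13381120 = -13381120$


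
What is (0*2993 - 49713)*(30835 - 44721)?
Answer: 690314718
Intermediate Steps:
(0*2993 - 49713)*(30835 - 44721) = (0 - 49713)*(-13886) = -49713*(-13886) = 690314718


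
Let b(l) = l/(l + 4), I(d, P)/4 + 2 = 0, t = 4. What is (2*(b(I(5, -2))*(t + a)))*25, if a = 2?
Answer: 600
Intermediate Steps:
I(d, P) = -8 (I(d, P) = -8 + 4*0 = -8 + 0 = -8)
b(l) = l/(4 + l)
(2*(b(I(5, -2))*(t + a)))*25 = (2*((-8/(4 - 8))*(4 + 2)))*25 = (2*(-8/(-4)*6))*25 = (2*(-8*(-¼)*6))*25 = (2*(2*6))*25 = (2*12)*25 = 24*25 = 600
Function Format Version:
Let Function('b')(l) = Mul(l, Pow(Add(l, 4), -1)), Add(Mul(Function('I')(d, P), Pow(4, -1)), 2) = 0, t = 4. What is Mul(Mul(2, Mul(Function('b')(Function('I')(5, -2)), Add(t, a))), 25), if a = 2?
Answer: 600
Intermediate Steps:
Function('I')(d, P) = -8 (Function('I')(d, P) = Add(-8, Mul(4, 0)) = Add(-8, 0) = -8)
Function('b')(l) = Mul(l, Pow(Add(4, l), -1))
Mul(Mul(2, Mul(Function('b')(Function('I')(5, -2)), Add(t, a))), 25) = Mul(Mul(2, Mul(Mul(-8, Pow(Add(4, -8), -1)), Add(4, 2))), 25) = Mul(Mul(2, Mul(Mul(-8, Pow(-4, -1)), 6)), 25) = Mul(Mul(2, Mul(Mul(-8, Rational(-1, 4)), 6)), 25) = Mul(Mul(2, Mul(2, 6)), 25) = Mul(Mul(2, 12), 25) = Mul(24, 25) = 600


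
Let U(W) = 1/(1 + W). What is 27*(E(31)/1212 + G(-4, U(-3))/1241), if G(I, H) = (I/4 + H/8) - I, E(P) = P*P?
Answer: 43061805/2005456 ≈ 21.472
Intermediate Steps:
E(P) = P**2
G(I, H) = -3*I/4 + H/8 (G(I, H) = (I*(1/4) + H*(1/8)) - I = (I/4 + H/8) - I = -3*I/4 + H/8)
27*(E(31)/1212 + G(-4, U(-3))/1241) = 27*(31**2/1212 + (-3/4*(-4) + 1/(8*(1 - 3)))/1241) = 27*(961*(1/1212) + (3 + (1/8)/(-2))*(1/1241)) = 27*(961/1212 + (3 + (1/8)*(-1/2))*(1/1241)) = 27*(961/1212 + (3 - 1/16)*(1/1241)) = 27*(961/1212 + (47/16)*(1/1241)) = 27*(961/1212 + 47/19856) = 27*(4784645/6016368) = 43061805/2005456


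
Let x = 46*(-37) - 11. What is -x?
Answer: 1713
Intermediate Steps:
x = -1713 (x = -1702 - 11 = -1713)
-x = -1*(-1713) = 1713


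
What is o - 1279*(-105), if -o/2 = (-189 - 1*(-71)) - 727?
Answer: 135985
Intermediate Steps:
o = 1690 (o = -2*((-189 - 1*(-71)) - 727) = -2*((-189 + 71) - 727) = -2*(-118 - 727) = -2*(-845) = 1690)
o - 1279*(-105) = 1690 - 1279*(-105) = 1690 + 134295 = 135985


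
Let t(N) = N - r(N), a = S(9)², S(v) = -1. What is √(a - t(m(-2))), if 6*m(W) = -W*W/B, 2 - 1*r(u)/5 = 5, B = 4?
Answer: I*√498/6 ≈ 3.7193*I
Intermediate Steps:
a = 1 (a = (-1)² = 1)
r(u) = -15 (r(u) = 10 - 5*5 = 10 - 25 = -15)
m(W) = -W²/24 (m(W) = (-W*W/4)/6 = (-W²/4)/6 = -W²/24)
t(N) = 15 + N (t(N) = N - 1*(-15) = N + 15 = 15 + N)
√(a - t(m(-2))) = √(1 - (15 - 1/24*(-2)²)) = √(1 - (15 - 1/24*4)) = √(1 - (15 - ⅙)) = √(1 - 1*89/6) = √(1 - 89/6) = √(-83/6) = I*√498/6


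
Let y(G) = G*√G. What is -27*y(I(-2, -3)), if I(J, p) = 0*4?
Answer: 0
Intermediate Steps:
I(J, p) = 0
y(G) = G^(3/2)
-27*y(I(-2, -3)) = -27*0^(3/2) = -27*0 = 0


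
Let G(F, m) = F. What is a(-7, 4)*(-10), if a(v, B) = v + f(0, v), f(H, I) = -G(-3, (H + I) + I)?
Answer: 40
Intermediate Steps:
f(H, I) = 3 (f(H, I) = -1*(-3) = 3)
a(v, B) = 3 + v (a(v, B) = v + 3 = 3 + v)
a(-7, 4)*(-10) = (3 - 7)*(-10) = -4*(-10) = 40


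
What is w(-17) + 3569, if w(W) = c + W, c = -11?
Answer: 3541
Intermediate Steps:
w(W) = -11 + W
w(-17) + 3569 = (-11 - 17) + 3569 = -28 + 3569 = 3541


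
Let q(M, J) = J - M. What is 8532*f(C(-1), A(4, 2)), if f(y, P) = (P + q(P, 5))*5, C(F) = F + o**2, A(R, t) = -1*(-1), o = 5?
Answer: 213300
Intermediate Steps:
A(R, t) = 1
C(F) = 25 + F (C(F) = F + 5**2 = F + 25 = 25 + F)
f(y, P) = 25 (f(y, P) = (P + (5 - P))*5 = 5*5 = 25)
8532*f(C(-1), A(4, 2)) = 8532*25 = 213300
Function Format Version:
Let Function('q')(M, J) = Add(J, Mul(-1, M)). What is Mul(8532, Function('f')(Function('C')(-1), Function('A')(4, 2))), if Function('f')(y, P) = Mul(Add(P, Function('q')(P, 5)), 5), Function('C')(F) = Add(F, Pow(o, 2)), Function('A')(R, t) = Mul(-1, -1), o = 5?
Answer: 213300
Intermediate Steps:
Function('A')(R, t) = 1
Function('C')(F) = Add(25, F) (Function('C')(F) = Add(F, Pow(5, 2)) = Add(F, 25) = Add(25, F))
Function('f')(y, P) = 25 (Function('f')(y, P) = Mul(Add(P, Add(5, Mul(-1, P))), 5) = Mul(5, 5) = 25)
Mul(8532, Function('f')(Function('C')(-1), Function('A')(4, 2))) = Mul(8532, 25) = 213300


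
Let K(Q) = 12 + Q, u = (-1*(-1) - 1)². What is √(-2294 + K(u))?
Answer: I*√2282 ≈ 47.77*I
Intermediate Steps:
u = 0 (u = (1 - 1)² = 0² = 0)
√(-2294 + K(u)) = √(-2294 + (12 + 0)) = √(-2294 + 12) = √(-2282) = I*√2282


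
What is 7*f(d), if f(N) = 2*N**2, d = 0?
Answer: 0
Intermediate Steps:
7*f(d) = 7*(2*0**2) = 7*(2*0) = 7*0 = 0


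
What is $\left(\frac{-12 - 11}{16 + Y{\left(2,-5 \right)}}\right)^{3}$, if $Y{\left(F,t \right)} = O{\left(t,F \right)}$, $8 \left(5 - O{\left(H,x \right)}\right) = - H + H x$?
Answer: $- \frac{6229504}{5177717} \approx -1.2031$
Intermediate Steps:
$O{\left(H,x \right)} = 5 + \frac{H}{8} - \frac{H x}{8}$ ($O{\left(H,x \right)} = 5 - \frac{- H + H x}{8} = 5 - \left(- \frac{H}{8} + \frac{H x}{8}\right) = 5 + \frac{H}{8} - \frac{H x}{8}$)
$Y{\left(F,t \right)} = 5 + \frac{t}{8} - \frac{F t}{8}$ ($Y{\left(F,t \right)} = 5 + \frac{t}{8} - \frac{t F}{8} = 5 + \frac{t}{8} - \frac{F t}{8}$)
$\left(\frac{-12 - 11}{16 + Y{\left(2,-5 \right)}}\right)^{3} = \left(\frac{-12 - 11}{16 + \left(5 + \frac{1}{8} \left(-5\right) - \frac{1}{4} \left(-5\right)\right)}\right)^{3} = \left(- \frac{23}{16 + \left(5 - \frac{5}{8} + \frac{5}{4}\right)}\right)^{3} = \left(- \frac{23}{16 + \frac{45}{8}}\right)^{3} = \left(- \frac{23}{\frac{173}{8}}\right)^{3} = \left(\left(-23\right) \frac{8}{173}\right)^{3} = \left(- \frac{184}{173}\right)^{3} = - \frac{6229504}{5177717}$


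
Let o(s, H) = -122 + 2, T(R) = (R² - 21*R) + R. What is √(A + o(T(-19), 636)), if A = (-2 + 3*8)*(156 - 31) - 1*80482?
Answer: 2*I*√19463 ≈ 279.02*I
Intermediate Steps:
T(R) = R² - 20*R
o(s, H) = -120
A = -77732 (A = (-2 + 24)*125 - 80482 = 22*125 - 80482 = 2750 - 80482 = -77732)
√(A + o(T(-19), 636)) = √(-77732 - 120) = √(-77852) = 2*I*√19463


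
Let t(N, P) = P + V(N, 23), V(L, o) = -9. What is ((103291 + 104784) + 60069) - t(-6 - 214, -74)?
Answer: 268227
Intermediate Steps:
t(N, P) = -9 + P (t(N, P) = P - 9 = -9 + P)
((103291 + 104784) + 60069) - t(-6 - 214, -74) = ((103291 + 104784) + 60069) - (-9 - 74) = (208075 + 60069) - 1*(-83) = 268144 + 83 = 268227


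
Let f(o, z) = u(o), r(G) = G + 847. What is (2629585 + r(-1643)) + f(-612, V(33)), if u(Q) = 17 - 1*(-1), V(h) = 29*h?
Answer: 2628807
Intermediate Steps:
r(G) = 847 + G
u(Q) = 18 (u(Q) = 17 + 1 = 18)
f(o, z) = 18
(2629585 + r(-1643)) + f(-612, V(33)) = (2629585 + (847 - 1643)) + 18 = (2629585 - 796) + 18 = 2628789 + 18 = 2628807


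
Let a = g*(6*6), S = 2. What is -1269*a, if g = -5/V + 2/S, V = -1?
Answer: -274104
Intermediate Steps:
g = 6 (g = -5/(-1) + 2/2 = -5*(-1) + 2*(1/2) = 5 + 1 = 6)
a = 216 (a = 6*(6*6) = 6*36 = 216)
-1269*a = -1269*216 = -274104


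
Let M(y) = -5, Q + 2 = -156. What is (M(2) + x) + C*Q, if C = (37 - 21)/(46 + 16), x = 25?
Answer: -644/31 ≈ -20.774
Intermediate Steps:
Q = -158 (Q = -2 - 156 = -158)
C = 8/31 (C = 16/62 = 16*(1/62) = 8/31 ≈ 0.25806)
(M(2) + x) + C*Q = (-5 + 25) + (8/31)*(-158) = 20 - 1264/31 = -644/31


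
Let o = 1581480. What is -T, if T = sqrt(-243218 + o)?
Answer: -sqrt(1338262) ≈ -1156.8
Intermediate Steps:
T = sqrt(1338262) (T = sqrt(-243218 + 1581480) = sqrt(1338262) ≈ 1156.8)
-T = -sqrt(1338262)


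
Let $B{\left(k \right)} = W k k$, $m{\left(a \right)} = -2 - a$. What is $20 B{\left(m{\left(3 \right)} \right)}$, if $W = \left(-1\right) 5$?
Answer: $-2500$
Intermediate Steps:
$W = -5$
$B{\left(k \right)} = - 5 k^{2}$ ($B{\left(k \right)} = - 5 k k = - 5 k^{2}$)
$20 B{\left(m{\left(3 \right)} \right)} = 20 \left(- 5 \left(-2 - 3\right)^{2}\right) = 20 \left(- 5 \left(-5\right)^{2}\right) = 20 \left(\left(-5\right) 25\right) = 20 \left(-125\right) = -2500$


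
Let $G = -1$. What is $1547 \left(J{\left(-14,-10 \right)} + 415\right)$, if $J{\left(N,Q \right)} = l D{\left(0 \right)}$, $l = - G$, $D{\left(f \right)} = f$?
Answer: $642005$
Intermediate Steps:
$l = 1$ ($l = \left(-1\right) \left(-1\right) = 1$)
$J{\left(N,Q \right)} = 0$ ($J{\left(N,Q \right)} = 1 \cdot 0 = 0$)
$1547 \left(J{\left(-14,-10 \right)} + 415\right) = 1547 \left(0 + 415\right) = 1547 \cdot 415 = 642005$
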